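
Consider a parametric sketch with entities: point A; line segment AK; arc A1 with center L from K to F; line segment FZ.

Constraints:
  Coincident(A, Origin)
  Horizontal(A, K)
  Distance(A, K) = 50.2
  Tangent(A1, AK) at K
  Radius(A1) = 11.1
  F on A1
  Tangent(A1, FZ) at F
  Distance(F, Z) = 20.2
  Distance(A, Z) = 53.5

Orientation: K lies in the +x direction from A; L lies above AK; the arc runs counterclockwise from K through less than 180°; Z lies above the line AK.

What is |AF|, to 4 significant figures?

60.71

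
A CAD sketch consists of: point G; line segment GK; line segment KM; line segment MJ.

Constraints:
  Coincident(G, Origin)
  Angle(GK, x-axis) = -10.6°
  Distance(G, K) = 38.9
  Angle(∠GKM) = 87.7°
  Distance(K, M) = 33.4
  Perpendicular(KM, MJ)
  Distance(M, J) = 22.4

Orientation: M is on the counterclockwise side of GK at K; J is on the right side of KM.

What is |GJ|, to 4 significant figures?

69.05

G is at the origin; GK runs at -10.6° with length 38.9, so K = 38.9·(cos -10.6°, sin -10.6°) = (38.24, -7.156). ∠GKM = 87.7°, so KM runs at -10.6° + (180° − 87.7°) = 81.70° from the x-axis; with |KM| = 33.4, M = K + 33.4·(cos 81.70°, sin 81.70°) = (43.06, 25.89). The perpendicularity gives MJ at right angles to KM; with |MJ| = 22.4 on the right of KM, J = M + 22.4·(0.9895, -0.1444) = (65.22, 22.66). Then |GJ| = |J − G| = 69.05.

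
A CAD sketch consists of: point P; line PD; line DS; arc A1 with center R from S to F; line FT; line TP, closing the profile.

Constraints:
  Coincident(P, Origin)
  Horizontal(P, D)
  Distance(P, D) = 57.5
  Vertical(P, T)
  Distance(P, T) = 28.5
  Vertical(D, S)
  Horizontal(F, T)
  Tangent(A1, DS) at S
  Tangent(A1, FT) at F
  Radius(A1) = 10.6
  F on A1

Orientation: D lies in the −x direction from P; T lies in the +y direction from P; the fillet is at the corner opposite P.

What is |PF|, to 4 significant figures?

54.88

P is at the origin; PD is horizontal with |PD| = 57.5 and D on the −x side, so D = (-57.50, 0.000). P and T share the same x with |PT| = 28.5 and T on the +y side, so T = (0.000, 28.50). The virtual corner opposite P is at (-57.50, 28.50). Tangency of A1 to DS means the radius RS is perpendicular to DS and A1 meets FT tangentially, so RF is at right angles to FT, with radius 10.6, so the center R sits 10.6 in from both sides at R = (-46.90, 17.90). That places the tangent points at S = (-57.50, 17.90) on DS and F = (-46.90, 28.50) on FT. Then |PF| = |F − P| = 54.88.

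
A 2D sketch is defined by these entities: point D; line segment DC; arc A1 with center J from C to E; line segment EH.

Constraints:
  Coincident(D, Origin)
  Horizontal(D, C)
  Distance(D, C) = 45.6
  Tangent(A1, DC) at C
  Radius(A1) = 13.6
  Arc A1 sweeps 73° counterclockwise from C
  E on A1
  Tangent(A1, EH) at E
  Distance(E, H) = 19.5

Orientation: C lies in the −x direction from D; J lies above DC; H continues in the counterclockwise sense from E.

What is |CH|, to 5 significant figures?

33.900

On A1, C sits at bearing -90° from J; a 73° counterclockwise sweep puts E at bearing -17°, so E = J + 13.6·(cos -17°, sin -17°) = (-32.594, 9.6237). Since A1 is tangent to EH there, JE ⟂ EH, so EH runs along (−sin -17°, cos -17°); with |EH| = 19.5, H = (-26.893, 28.272). Then |CH| = |H − C| = 33.900.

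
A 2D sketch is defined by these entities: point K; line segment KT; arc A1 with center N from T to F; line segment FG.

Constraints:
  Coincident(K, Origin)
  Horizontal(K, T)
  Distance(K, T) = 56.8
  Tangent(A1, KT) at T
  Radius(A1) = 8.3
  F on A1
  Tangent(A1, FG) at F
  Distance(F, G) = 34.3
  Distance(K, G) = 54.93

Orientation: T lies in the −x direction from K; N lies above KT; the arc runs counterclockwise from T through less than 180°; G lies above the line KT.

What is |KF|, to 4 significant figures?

49.21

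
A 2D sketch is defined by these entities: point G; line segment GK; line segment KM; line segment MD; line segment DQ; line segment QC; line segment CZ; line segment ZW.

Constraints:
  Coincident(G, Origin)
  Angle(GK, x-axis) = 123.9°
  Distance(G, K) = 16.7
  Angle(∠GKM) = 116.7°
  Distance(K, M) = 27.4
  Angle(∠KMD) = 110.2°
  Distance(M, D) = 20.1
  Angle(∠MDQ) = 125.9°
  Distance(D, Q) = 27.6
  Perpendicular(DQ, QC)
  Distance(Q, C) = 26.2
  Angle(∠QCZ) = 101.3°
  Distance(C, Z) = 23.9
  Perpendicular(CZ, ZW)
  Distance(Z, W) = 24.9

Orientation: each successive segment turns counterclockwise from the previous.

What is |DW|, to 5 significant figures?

6.5053

G is at the origin; GK runs at 123.9° with length 16.7, so K = (-9.3143, 13.861). ∠GKM = 116.7° gives KM at -172.80° from the x-axis; with |KM| = 27.4, M = (-36.498, 10.427). ∠KMD = 110.2° gives MD at -103.00° from the x-axis; with |MD| = 20.1, D = (-41.020, -9.1578). ∠MDQ = 125.9° gives DQ at -48.900° from the x-axis; with |DQ| = 27.6, Q = (-22.876, -29.956). DQ ⟂ QC, so QC runs at 41.100°; with |QC| = 26.2, C = (-3.1329, -12.733). ∠QCZ = 101.3° gives CZ at 119.80° from the x-axis; with |CZ| = 23.9, Z = (-15.011, 8.0067). CZ is perpendicular to ZW, so ZW runs at -150.20°; with |ZW| = 24.9, W = (-36.618, -4.3679). Then |DW| = |W − D| = 6.5053.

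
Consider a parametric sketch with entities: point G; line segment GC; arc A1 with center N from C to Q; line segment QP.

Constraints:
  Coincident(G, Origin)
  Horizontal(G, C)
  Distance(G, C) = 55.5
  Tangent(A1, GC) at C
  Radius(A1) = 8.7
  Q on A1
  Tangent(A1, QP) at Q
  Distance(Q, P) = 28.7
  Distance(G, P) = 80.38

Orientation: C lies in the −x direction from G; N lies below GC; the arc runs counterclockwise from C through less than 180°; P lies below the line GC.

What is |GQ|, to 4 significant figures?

63.95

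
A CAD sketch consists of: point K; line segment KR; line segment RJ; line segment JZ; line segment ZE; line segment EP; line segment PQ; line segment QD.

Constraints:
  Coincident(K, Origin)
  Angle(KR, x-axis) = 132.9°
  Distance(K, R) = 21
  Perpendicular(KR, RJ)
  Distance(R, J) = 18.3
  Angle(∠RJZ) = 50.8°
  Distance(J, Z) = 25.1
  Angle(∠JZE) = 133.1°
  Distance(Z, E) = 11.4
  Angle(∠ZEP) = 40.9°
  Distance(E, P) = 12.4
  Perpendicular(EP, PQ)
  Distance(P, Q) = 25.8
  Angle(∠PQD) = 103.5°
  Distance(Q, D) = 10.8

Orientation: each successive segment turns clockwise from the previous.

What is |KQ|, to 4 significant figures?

20.07

∠ZEP = 40.9° gives EP at 87.70° from the x-axis; with |EP| = 12.4, P = (-6.576, 6.873). EP is perpendicular to PQ, so PQ runs at -2.300°; with |PQ| = 25.8, Q = (19.20, 5.837). Then |KQ| = |Q − K| = 20.07.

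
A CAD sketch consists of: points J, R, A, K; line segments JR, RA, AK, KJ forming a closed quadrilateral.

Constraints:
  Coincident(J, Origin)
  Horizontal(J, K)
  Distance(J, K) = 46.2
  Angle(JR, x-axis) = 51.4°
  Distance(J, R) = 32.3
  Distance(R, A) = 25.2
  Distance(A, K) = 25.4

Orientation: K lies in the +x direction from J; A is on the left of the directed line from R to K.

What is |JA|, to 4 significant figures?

51.97

J is at the origin; JK is horizontal with |JK| = 46.2 and K in +x, so K = (46.2, 0). JR runs at 51.4° with |JR| = 32.3, so R = (20.15, 25.24). A is determined by |RA| = 25.2 and |AK| = 25.4 together: it lies at the intersection of circle(R, 25.2) and circle(K, 25.4). With |RK| = 36.27, the foot of the radical line on RK is 18.00 from R and the perpendicular offset is √(25.2² − 18.00²) = 17.64. Taking the left-of-RK solution: A = (45.35, 25.39).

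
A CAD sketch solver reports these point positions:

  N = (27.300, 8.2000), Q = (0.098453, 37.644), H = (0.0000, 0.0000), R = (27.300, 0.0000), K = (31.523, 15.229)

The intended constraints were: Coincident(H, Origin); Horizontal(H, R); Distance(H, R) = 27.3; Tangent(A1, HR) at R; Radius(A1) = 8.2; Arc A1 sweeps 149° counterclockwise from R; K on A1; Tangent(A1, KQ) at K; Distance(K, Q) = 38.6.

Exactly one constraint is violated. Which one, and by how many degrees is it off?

Tangent(A1, KQ) at K — off by 4.50°.

H = (0.00, 0.00) ✓; H.y = 0.00, R.y = 0.00 ✓; |HR| = 27.30 ✓; ∠(NR, RH) = 90.00° ✓; |NR| = 8.200 ✓; bearing(N→K) − bearing(N→R) = 149.0° ✓; |NK| = 8.200 ✓; ∠(NK, KQ) = 94.50° ✗; |KQ| = 38.60 ✓.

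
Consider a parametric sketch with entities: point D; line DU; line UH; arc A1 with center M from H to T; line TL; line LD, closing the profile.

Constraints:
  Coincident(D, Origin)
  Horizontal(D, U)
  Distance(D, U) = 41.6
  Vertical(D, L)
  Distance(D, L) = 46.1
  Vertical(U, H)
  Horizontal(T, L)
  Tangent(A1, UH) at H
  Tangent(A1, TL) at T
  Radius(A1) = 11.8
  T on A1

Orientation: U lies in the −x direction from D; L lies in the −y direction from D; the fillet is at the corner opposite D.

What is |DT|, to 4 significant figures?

54.89

D is at the origin; DU is horizontal with |DU| = 41.6 and U on the −x side, so U = (-41.60, 0.000). DL is vertical with |DL| = 46.1 and L on the −y side, so L = (0.000, -46.10). The virtual corner opposite D is at (-41.60, -46.10). The tangent condition forces MH to be normal to UH and the tangent condition forces MT to be normal to TL, with radius 11.8, so the center M sits 11.8 in from both sides at M = (-29.80, -34.30). That places the tangent points at H = (-41.60, -34.30) on UH and T = (-29.80, -46.10) on TL. Then |DT| = |T − D| = 54.89.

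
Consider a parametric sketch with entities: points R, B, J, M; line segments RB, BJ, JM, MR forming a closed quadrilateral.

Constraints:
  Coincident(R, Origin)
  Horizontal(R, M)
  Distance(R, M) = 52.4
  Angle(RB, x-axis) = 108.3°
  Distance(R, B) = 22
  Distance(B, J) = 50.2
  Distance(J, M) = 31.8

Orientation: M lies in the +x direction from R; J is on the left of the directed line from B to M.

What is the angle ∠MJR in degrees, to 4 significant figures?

72.85°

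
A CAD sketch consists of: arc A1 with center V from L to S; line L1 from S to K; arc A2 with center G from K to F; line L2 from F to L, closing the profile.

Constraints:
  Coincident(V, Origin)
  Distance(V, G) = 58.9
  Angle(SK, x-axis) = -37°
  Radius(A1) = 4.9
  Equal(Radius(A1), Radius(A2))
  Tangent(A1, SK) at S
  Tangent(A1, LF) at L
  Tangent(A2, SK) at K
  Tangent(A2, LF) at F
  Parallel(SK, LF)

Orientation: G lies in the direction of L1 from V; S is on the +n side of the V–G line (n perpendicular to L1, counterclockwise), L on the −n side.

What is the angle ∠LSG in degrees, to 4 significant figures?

85.24°

V is at the origin and G lies 58.9 along u from V, so G = 58.9·u = (47.04, -35.45). Tangency of A1 to both parallel lines with radius 4.9 puts S and L at V ± 4.9·n: S = (2.949, 3.913), L = (-2.949, -3.913). Then cos ∠LSG = SL·SG / (|SL||SG|), giving 85.24°.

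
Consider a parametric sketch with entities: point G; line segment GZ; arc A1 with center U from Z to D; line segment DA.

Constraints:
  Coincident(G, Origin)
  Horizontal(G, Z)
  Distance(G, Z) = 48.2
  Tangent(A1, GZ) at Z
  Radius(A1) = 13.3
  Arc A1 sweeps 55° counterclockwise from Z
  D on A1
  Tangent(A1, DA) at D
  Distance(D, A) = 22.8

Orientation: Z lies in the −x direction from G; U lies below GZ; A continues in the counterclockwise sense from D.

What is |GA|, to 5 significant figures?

76.169

G is at the origin; GZ is horizontal with |GZ| = 48.2 and Z on the −x side, so Z = (-48.200, 0.0000). The tangent condition forces UZ to be normal to GZ, so U = Z + (0, -13.3) = (-48.200, -13.300). On A1, Z sits at bearing 90° from U; a 55° counterclockwise sweep puts D at bearing 145°, so D = U + 13.3·(cos 145°, sin 145°) = (-59.095, -5.6714). Tangency of A1 to DA means the radius UD is perpendicular to DA, so DA runs along (−sin 145°, cos 145°); with |DA| = 22.8, A = (-72.172, -24.348). Then |GA| = |A − G| = 76.169.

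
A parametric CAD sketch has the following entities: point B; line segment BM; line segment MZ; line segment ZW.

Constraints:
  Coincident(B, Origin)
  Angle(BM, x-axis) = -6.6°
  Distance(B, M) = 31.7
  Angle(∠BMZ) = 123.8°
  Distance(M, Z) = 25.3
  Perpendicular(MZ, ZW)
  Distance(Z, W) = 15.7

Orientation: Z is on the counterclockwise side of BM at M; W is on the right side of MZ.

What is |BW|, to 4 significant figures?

60.09

B is at the origin; BM runs at -6.6° with length 31.7, so M = 31.7·(cos -6.6°, sin -6.6°) = (31.49, -3.644). ∠BMZ = 123.8°, so MZ runs at -6.6° + (180° − 123.8°) = 49.60° from the x-axis; with |MZ| = 25.3, Z = M + 25.3·(cos 49.60°, sin 49.60°) = (47.89, 15.62). MZ is perpendicular to ZW; with |ZW| = 15.7 on the right of MZ, W = Z + 15.7·(0.7615, -0.6481) = (59.84, 5.448). Then |BW| = |W − B| = 60.09.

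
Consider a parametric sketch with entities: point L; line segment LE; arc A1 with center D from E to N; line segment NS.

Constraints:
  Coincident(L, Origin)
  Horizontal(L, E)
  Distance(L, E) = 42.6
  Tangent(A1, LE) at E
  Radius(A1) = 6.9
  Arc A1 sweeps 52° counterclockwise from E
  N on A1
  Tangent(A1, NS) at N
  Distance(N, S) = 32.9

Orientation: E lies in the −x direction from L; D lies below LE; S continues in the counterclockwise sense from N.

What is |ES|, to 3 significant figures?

38.4

L is at the origin; LE is horizontal with |LE| = 42.6 and E on the −x side, so E = (-42.6, 0.00). Tangency of A1 to LE means the radius DE is perpendicular to LE, so D = E + (0, -6.9) = (-42.6, -6.90). On A1, E sits at bearing 90° from D; a 52° counterclockwise sweep puts N at bearing 142°, so N = D + 6.9·(cos 142°, sin 142°) = (-48.0, -2.65). Since A1 is tangent to NS there, DN ⟂ NS, so NS runs along (−sin 142°, cos 142°); with |NS| = 32.9, S = (-68.3, -28.6). Then |ES| = |S − E| = 38.4.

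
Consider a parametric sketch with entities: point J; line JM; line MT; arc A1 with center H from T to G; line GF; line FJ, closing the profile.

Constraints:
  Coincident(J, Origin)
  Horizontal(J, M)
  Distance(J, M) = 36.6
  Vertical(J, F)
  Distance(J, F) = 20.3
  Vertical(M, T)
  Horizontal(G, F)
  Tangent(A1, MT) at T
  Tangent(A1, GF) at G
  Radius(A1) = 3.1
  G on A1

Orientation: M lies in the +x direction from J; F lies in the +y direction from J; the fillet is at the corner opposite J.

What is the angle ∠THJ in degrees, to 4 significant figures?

152.8°

The virtual corner opposite J is at (36.60, 20.30). A1 meets MT tangentially, so HT is at right angles to MT and tangency of A1 to GF means the radius HG is perpendicular to GF, with radius 3.1, so the center H sits 3.1 in from both sides at H = (33.50, 17.20). That places the tangent points at T = (36.60, 17.20) on MT and G = (33.50, 20.30) on GF. Then cos ∠THJ = HT·HJ / (|HT||HJ|), giving 152.8°.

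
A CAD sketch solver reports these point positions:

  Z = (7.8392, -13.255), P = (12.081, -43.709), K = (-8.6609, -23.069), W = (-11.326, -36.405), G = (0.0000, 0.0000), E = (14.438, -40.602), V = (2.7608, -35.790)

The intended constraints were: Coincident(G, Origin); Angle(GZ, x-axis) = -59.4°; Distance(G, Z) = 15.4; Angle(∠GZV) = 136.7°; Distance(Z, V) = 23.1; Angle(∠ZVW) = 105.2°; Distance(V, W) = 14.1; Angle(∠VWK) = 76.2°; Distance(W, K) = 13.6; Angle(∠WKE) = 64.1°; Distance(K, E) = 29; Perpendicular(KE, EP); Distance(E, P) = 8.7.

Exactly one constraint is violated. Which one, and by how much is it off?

Distance(E, P) = 8.7 — off by 4.80.

G = (0.00, 0.00) ✓; GZ at -59.40° ✓; |GZ| = 15.40 ✓; ∠GZV = 136.7° ✓; |ZV| = 23.10 ✓; ∠ZVW = 105.2° ✓; |VW| = 14.10 ✓; ∠VWK = 76.20° ✓; |WK| = 13.60 ✓; ∠WKE = 64.10° ✓; |KE| = 29.00 ✓; ∠(KE, EP) = 89.98° ✓; |EP| = 3.900 ✗.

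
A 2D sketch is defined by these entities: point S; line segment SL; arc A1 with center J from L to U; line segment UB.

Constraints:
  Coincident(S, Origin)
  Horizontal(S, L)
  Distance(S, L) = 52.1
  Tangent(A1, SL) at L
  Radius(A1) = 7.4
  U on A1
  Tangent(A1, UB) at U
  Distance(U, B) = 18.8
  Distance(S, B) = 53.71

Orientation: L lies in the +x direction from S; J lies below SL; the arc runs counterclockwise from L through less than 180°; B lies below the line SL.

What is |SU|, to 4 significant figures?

45.46

Checks: |JU| = 7.400 ✓; ∠(JU, UB) = 90.00° ✓; |UB| = 18.80 ✓; |SB| = 53.71 ✓.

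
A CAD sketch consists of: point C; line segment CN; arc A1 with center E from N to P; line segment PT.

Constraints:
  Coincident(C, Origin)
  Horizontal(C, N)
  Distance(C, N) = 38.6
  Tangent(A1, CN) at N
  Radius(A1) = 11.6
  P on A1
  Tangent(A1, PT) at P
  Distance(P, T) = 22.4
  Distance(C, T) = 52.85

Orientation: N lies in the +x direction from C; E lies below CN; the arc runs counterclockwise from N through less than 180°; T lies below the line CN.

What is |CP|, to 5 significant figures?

32.715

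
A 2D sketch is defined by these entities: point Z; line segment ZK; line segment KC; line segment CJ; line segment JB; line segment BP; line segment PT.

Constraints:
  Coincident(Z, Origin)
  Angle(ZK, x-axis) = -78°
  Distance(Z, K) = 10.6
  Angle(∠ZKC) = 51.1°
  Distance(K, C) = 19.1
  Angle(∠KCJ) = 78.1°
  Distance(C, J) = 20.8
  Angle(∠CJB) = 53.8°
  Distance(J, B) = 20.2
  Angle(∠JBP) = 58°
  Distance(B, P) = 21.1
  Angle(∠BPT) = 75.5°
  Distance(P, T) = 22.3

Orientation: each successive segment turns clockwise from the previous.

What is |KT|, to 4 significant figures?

31.38

∠JBP = 58.0° gives BP at 163.0° from the x-axis; with |BP| = 21.1, P = (-16.75, 1.141). ∠BPT = 75.5° gives PT at 58.50° from the x-axis; with |PT| = 22.3, T = (-5.094, 20.15). Then |KT| = |T − K| = 31.38.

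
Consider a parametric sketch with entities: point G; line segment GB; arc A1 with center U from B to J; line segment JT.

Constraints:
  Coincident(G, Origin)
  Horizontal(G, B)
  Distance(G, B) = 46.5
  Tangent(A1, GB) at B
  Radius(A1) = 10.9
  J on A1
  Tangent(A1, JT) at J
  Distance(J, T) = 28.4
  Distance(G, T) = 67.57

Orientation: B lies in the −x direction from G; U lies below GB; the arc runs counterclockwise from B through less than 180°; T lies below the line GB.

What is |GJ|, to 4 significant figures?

58.60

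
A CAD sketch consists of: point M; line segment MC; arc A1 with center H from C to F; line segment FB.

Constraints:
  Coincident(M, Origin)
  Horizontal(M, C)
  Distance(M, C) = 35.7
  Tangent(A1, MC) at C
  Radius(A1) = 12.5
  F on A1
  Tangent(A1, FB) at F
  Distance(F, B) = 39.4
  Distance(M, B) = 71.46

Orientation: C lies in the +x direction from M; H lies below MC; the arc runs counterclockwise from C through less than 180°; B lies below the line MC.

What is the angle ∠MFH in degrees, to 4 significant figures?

104.8°

Checks: |HF| = 12.50 ✓; ∠(HF, FB) = 90.00° ✓; |FB| = 39.40 ✓; |MB| = 71.46 ✓.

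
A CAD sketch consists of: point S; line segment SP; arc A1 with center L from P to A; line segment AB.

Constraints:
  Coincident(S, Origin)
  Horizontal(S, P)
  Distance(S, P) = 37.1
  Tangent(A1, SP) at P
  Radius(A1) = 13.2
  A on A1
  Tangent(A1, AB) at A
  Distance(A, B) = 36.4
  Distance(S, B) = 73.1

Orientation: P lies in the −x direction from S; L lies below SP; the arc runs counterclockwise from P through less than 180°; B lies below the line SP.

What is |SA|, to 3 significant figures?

51.3

S is at the origin; S and P share the same y with |SP| = 37.1 and P on the −x side, so P = (-37.1, 0.00). Since A1 is tangent to SP there, LP ⟂ SP, so L = P + (0, -13.2) = (-37.1, -13.2). Since LA ⟂ AB (tangency), |LB| = √(13.2² + 36.4²) = 38.7 regardless of where A sits on A1. So B lies on both circle(S, 73.1) and circle(L, 38.7); the below-SP intersection is B = (-56.0, -47.0). A is the foot of the tangent from B: A = (-50.1, -11.1).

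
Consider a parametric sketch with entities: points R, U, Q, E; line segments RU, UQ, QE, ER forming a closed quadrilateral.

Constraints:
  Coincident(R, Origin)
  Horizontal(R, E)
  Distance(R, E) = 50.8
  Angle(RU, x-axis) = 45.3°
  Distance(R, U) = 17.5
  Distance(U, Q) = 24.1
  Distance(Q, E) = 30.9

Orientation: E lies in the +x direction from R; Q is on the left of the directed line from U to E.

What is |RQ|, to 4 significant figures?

41.32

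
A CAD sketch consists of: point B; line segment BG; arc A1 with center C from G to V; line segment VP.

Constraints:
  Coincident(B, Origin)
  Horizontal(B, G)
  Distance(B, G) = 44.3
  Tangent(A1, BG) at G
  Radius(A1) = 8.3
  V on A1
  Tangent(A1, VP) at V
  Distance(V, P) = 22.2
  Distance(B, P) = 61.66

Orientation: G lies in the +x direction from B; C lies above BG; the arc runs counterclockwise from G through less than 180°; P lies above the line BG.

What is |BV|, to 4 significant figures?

53.16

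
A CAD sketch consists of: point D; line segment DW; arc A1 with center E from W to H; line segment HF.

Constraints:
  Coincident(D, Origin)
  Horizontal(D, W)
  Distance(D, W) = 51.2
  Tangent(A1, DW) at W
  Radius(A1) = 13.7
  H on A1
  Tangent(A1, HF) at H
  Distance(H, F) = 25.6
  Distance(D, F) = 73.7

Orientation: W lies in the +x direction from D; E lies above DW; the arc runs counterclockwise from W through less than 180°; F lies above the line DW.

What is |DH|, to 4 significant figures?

66.62

Checks: D.y = 0.00, W.y = 0.00 ✓; |EH| = 13.70 ✓; ∠(EH, HF) = 90.00° ✓; |HF| = 25.60 ✓; |DF| = 73.70 ✓.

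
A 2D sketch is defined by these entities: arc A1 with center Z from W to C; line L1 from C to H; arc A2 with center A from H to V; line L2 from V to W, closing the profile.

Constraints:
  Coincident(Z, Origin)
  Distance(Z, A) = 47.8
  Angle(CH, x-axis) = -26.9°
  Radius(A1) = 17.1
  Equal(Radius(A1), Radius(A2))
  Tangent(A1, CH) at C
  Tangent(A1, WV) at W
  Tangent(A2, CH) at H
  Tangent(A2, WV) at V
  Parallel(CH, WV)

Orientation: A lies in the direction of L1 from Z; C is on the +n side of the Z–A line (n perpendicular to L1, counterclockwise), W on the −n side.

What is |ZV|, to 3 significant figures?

50.8

The slot axis is L1's direction at -26.9°, so u = (cos -26.9°, sin -26.9°) = (0.892, -0.452) and n = (−sin -26.9°, cos -26.9°) = (0.452, 0.892). Z is at the origin and A lies 47.8 along u from Z, so A = 47.8·u = (42.6, -21.6). Tangency of A1 to both parallel lines with radius 17.1 puts C and W at Z ± 17.1·n: C = (7.74, 15.2), W = (-7.74, -15.2). Equal radii place H and V the same way about A: H = A + 17.1·n = (50.4, -6.38), V = A − 17.1·n = (34.9, -36.9). Then |ZV| = |V − Z| = 50.8.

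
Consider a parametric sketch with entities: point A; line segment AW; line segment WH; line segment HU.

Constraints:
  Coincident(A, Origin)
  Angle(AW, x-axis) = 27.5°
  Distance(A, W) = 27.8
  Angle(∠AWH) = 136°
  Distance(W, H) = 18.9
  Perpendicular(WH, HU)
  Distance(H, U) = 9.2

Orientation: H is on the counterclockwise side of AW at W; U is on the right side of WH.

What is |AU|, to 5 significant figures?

48.228

A is at the origin; AW runs at 27.5° with length 27.8, so W = 27.8·(cos 27.5°, sin 27.5°) = (24.659, 12.837). ∠AWH = 136.0°, so WH runs at 27.5° + (180° − 136.0°) = 71.500° from the x-axis; with |WH| = 18.9, H = W + 18.9·(cos 71.500°, sin 71.500°) = (30.656, 30.760). WH is perpendicular to HU; with |HU| = 9.2 on the right of WH, U = H + 9.2·(0.94832, -0.31730) = (39.381, 27.841). Then |AU| = |U − A| = 48.228.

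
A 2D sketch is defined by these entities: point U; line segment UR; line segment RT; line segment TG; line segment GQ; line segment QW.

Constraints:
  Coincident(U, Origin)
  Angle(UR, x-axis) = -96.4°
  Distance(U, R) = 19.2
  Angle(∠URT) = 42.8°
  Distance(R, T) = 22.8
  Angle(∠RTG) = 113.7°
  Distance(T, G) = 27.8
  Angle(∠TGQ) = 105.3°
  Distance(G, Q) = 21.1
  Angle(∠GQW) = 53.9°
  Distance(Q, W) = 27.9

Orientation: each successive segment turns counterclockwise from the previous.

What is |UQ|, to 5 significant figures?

25.925

U is at the origin; UR runs at -96.4° with length 19.2, so R = (-2.1402, -19.080). ∠URT = 42.8° gives RT at 40.800° from the x-axis; with |RT| = 22.8, T = (15.119, -4.1824). ∠RTG = 113.7° gives TG at 107.10° from the x-axis; with |TG| = 27.8, G = (6.9450, 22.389). ∠TGQ = 105.3° gives GQ at -178.20° from the x-axis; with |GQ| = 21.1, Q = (-14.145, 21.726). Then |UQ| = |Q − U| = 25.925.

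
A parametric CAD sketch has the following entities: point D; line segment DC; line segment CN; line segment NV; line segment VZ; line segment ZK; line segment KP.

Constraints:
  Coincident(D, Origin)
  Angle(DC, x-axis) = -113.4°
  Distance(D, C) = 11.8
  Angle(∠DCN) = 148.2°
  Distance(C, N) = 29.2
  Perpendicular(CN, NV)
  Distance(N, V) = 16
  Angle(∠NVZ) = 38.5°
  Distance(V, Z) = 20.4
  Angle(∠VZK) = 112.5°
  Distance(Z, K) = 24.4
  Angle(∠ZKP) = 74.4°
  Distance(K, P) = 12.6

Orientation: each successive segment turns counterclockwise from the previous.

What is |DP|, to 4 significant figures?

50.88

D is at the origin; DC runs at -113.4° with length 11.8, so C = (-4.686, -10.83). ∠DCN = 148.2° gives CN at -81.60° from the x-axis; with |CN| = 29.2, N = (-0.4207, -39.72). CN ⟂ NV, so NV runs at 8.400°; with |NV| = 16.0, V = (15.41, -37.38). ∠NVZ = 38.5° gives VZ at 149.9° from the x-axis; with |VZ| = 20.4, Z = (-2.241, -27.15). ∠VZK = 112.5° gives ZK at -142.6° from the x-axis; with |ZK| = 24.4, K = (-21.63, -41.97). ∠ZKP = 74.4° gives KP at -37.00° from the x-axis; with |KP| = 12.6, P = (-11.56, -49.55). Then |DP| = |P − D| = 50.88.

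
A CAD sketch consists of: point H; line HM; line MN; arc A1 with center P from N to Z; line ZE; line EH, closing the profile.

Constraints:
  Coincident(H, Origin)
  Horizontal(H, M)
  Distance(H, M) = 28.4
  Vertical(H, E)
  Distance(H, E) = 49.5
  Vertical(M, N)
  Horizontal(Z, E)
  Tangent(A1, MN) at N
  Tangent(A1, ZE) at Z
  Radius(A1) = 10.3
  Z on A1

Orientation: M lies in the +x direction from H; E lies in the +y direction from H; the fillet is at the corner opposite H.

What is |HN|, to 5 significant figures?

48.407

H is at the origin; H and M share the same y with |HM| = 28.4 and M on the +x side, so M = (28.400, 0.0000). HE is vertical with |HE| = 49.5 and E on the +y side, so E = (0.0000, 49.500). The virtual corner opposite H is at (28.400, 49.500). Tangency of A1 to MN means the radius PN is perpendicular to MN and the tangent condition forces PZ to be normal to ZE, with radius 10.3, so the center P sits 10.3 in from both sides at P = (18.100, 39.200). That places the tangent points at N = (28.400, 39.200) on MN and Z = (18.100, 49.500) on ZE. Then |HN| = |N − H| = 48.407.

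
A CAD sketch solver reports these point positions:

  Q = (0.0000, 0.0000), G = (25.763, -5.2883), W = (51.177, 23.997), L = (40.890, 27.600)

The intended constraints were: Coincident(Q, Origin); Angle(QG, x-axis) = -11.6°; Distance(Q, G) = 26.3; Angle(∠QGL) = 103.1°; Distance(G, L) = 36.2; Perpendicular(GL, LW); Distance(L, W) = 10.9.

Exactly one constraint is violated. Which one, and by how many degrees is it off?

Perpendicular(GL, LW) — off by 5.40°.

Q = (0.00, 0.00) ✓; QG at -11.60° ✓; |QG| = 26.30 ✓; ∠QGL = 103.1° ✓; |GL| = 36.20 ✓; ∠(GL, LW) = 84.60° ✗; |LW| = 10.90 ✓.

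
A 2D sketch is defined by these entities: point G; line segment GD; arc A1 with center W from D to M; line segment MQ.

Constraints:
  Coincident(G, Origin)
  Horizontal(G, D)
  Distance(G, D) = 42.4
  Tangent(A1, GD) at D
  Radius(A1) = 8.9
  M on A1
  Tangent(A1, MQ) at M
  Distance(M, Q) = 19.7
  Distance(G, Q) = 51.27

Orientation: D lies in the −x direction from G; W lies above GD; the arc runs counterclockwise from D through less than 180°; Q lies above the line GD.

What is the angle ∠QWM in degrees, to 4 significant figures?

65.69°

G is at the origin; GD is horizontal with |GD| = 42.4 and D on the −x side, so D = (-42.40, 0.000). The tangent condition forces WD to be normal to GD, so W = D + (0, 8.9) = (-42.40, 8.900). Since WM ⟂ MQ (tangency), |WQ| = √(8.9² + 19.7²) = 21.62 regardless of where M sits on A1. So Q lies on both circle(G, 51.27) and circle(W, 21.62); the above-GD intersection is Q = (-41.22, 30.49). M is the foot of the tangent from Q: M = (-34.10, 12.12).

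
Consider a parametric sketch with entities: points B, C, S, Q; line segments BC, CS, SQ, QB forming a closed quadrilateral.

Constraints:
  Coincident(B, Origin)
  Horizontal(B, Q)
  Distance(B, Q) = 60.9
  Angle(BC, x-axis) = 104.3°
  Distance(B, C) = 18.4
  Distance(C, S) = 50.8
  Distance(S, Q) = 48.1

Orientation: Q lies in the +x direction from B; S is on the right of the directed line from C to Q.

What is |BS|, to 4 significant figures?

33.42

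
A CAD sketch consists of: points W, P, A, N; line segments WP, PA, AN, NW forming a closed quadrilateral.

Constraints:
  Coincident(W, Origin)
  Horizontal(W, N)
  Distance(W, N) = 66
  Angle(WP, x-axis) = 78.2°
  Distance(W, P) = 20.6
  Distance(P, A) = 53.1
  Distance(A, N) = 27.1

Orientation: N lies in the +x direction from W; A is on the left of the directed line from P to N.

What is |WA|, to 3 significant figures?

62.5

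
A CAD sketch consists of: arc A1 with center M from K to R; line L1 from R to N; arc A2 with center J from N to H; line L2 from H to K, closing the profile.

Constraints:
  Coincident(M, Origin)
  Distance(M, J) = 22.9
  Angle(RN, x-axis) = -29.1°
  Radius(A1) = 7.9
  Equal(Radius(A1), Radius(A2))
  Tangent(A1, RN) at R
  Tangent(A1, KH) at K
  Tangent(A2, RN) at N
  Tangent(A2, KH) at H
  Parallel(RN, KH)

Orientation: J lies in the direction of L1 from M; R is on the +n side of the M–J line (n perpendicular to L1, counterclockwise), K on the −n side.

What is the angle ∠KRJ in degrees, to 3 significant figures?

71.0°

The slot axis is L1's direction at -29.1°, so u = (cos -29.1°, sin -29.1°) = (0.874, -0.486) and n = (−sin -29.1°, cos -29.1°) = (0.486, 0.874). M is at the origin and J lies 22.9 along u from M, so J = 22.9·u = (20.0, -11.1). Tangency of A1 to both parallel lines with radius 7.9 puts R and K at M ± 7.9·n: R = (3.84, 6.90), K = (-3.84, -6.90). Then cos ∠KRJ = RK·RJ / (|RK||RJ|), giving 71.0°.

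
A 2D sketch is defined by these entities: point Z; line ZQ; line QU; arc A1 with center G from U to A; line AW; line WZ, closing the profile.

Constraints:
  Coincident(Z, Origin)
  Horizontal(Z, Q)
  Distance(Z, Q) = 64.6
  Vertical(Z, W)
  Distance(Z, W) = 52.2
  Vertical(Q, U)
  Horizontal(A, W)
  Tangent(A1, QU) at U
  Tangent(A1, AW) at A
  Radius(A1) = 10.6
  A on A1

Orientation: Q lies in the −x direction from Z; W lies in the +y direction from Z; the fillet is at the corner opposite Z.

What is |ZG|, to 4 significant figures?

68.17

ZW is vertical with |ZW| = 52.2 and W on the +y side, so W = (0.000, 52.20). The virtual corner opposite Z is at (-64.60, 52.20). Since A1 is tangent to QU there, GU ⟂ QU and since A1 is tangent to AW there, GA ⟂ AW, with radius 10.6, so the center G sits 10.6 in from both sides at G = (-54.00, 41.60). Then |ZG| = |G − Z| = 68.17.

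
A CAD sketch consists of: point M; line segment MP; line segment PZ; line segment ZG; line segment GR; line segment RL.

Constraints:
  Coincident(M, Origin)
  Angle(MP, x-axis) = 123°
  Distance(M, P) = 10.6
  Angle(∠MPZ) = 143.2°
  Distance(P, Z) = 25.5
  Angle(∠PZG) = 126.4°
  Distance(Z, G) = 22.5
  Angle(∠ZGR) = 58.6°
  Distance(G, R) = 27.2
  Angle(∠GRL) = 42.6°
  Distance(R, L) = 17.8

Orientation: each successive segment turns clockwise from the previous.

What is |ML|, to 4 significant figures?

32.26

∠ZGR = 58.6° gives GR at -88.80° from the x-axis; with |GR| = 27.2, R = (15.44, 19.26). ∠GRL = 42.6° gives RL at 133.8° from the x-axis; with |RL| = 17.8, L = (3.121, 32.11). Then |ML| = |L − M| = 32.26.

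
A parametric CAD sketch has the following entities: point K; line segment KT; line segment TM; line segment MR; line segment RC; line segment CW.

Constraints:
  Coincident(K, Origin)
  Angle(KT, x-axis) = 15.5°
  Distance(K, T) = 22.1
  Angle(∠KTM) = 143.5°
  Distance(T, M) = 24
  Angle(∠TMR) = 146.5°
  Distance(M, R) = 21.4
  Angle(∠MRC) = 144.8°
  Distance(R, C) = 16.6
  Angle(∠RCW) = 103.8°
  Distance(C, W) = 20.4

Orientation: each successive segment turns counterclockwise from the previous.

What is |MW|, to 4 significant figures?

39.66

K is at the origin; KT runs at 15.5° with length 22.1, so T = (21.30, 5.906). ∠KTM = 143.5° gives TM at 52.00° from the x-axis; with |TM| = 24.0, M = (36.07, 24.82). ∠TMR = 146.5° gives MR at 85.50° from the x-axis; with |MR| = 21.4, R = (37.75, 46.15). ∠MRC = 144.8° gives RC at 120.7° from the x-axis; with |RC| = 16.6, C = (29.28, 60.43). ∠RCW = 103.8° gives CW at -163.1° from the x-axis; with |CW| = 20.4, W = (9.757, 54.50). Then |MW| = |W − M| = 39.66.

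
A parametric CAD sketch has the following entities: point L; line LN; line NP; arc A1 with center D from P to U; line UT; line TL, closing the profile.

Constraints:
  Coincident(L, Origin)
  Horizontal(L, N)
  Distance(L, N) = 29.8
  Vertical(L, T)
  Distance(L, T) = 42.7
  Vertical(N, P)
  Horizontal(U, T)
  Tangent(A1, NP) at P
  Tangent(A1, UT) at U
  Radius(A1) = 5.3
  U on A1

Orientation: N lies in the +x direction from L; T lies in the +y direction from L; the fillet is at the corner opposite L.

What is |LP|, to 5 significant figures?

47.820

L is at the origin; L and N share the same y with |LN| = 29.8 and N on the +x side, so N = (29.800, 0.0000). LT is vertical with |LT| = 42.7 and T on the +y side, so T = (0.0000, 42.700). The virtual corner opposite L is at (29.800, 42.700). The tangent condition forces DP to be normal to NP and since A1 is tangent to UT there, DU ⟂ UT, with radius 5.3, so the center D sits 5.3 in from both sides at D = (24.500, 37.400). That places the tangent points at P = (29.800, 37.400) on NP and U = (24.500, 42.700) on UT. Then |LP| = |P − L| = 47.820.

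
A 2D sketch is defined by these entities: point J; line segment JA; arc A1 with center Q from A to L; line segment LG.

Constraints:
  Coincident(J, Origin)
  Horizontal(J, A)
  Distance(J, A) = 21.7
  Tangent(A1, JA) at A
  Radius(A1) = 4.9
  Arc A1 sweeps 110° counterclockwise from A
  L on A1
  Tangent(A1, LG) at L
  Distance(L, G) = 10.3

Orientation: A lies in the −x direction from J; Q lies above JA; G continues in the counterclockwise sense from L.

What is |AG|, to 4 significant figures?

16.29

J is at the origin; J and A share the same y with |JA| = 21.7 and A on the −x side, so A = (-21.70, 0.000). The tangent condition forces QA to be normal to JA, so Q = A + (0, 4.9) = (-21.70, 4.900). On A1, A sits at bearing -90° from Q; a 110° counterclockwise sweep puts L at bearing 20°, so L = Q + 4.9·(cos 20°, sin 20°) = (-17.10, 6.576). Tangency of A1 to LG means the radius QL is perpendicular to LG, so LG runs along (−sin 20°, cos 20°); with |LG| = 10.3, G = (-20.62, 16.25). Then |AG| = |G − A| = 16.29.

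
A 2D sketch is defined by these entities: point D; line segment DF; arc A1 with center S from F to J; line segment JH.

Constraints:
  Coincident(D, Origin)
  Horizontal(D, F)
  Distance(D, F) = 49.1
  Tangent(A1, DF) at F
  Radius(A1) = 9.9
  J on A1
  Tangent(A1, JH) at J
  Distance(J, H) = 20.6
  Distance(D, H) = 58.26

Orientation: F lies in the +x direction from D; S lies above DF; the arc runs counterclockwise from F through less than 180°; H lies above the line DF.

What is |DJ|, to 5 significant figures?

59.645

D is at the origin; DF is horizontal with |DF| = 49.1 and F on the +x side, so F = (49.100, 0.0000). A1 meets DF tangentially, so SF is at right angles to DF, so S = F + (0, 9.9) = (49.100, 9.9000). Since SJ ⟂ JH (tangency), |SH| = √(9.9² + 20.6²) = 22.855 regardless of where J sits on A1. So H lies on both circle(D, 58.26) and circle(S, 22.855); the above-DF intersection is H = (48.192, 32.737). J is the foot of the tangent from H: J = (57.846, 14.539).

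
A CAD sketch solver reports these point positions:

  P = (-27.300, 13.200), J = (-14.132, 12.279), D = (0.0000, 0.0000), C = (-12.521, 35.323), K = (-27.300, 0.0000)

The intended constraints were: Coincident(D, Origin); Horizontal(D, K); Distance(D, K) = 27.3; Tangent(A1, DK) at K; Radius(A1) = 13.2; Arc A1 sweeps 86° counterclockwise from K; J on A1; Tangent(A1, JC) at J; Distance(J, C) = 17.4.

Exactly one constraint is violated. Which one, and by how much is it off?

Distance(J, C) = 17.4 — off by 5.70.

D = (0.00, 0.00) ✓; D.y = 0.00, K.y = 0.00 ✓; |DK| = 27.30 ✓; ∠(PK, KD) = 90.00° ✓; |PK| = 13.20 ✓; bearing(P→J) − bearing(P→K) = 86.00° ✓; |PJ| = 13.20 ✓; ∠(PJ, JC) = 90.00° ✓; |JC| = 23.10 ✗.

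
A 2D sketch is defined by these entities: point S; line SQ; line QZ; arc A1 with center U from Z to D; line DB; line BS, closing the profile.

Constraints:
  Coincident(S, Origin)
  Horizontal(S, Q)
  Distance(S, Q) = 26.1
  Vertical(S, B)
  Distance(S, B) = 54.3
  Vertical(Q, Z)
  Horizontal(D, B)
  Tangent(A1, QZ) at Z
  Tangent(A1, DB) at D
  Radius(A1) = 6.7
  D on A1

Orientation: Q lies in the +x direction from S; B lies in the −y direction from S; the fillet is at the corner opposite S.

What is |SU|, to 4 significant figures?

51.40

S is at the origin; S and Q share the same y with |SQ| = 26.1 and Q on the +x side, so Q = (26.10, 0.000). SB is vertical with |SB| = 54.3 and B on the −y side, so B = (0.000, -54.30). The virtual corner opposite S is at (26.10, -54.30). Tangency of A1 to QZ means the radius UZ is perpendicular to QZ and the tangent condition forces UD to be normal to DB, with radius 6.7, so the center U sits 6.7 in from both sides at U = (19.40, -47.60). Then |SU| = |U − S| = 51.40.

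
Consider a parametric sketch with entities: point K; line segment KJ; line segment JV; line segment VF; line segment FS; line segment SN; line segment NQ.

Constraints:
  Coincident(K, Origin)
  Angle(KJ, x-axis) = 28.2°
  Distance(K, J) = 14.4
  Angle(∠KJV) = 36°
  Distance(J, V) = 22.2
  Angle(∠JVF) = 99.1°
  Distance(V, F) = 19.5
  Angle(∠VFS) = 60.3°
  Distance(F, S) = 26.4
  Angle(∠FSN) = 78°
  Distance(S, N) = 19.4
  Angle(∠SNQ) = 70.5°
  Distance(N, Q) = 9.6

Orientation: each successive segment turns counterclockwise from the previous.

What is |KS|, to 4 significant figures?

11.18

∠JVF = 99.1° gives VF at -106.9° from the x-axis; with |VF| = 19.5, F = (-14.97, -8.840). ∠VFS = 60.3° gives FS at 12.80° from the x-axis; with |FS| = 26.4, S = (10.77, -2.991). Then |KS| = |S − K| = 11.18.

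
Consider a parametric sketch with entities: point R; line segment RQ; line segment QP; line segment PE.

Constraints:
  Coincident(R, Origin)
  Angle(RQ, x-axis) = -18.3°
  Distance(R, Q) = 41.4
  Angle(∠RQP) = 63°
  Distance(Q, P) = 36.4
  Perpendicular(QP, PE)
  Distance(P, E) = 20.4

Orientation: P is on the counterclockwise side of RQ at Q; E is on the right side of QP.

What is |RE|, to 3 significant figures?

59.9

R is at the origin; RQ runs at -18.3° with length 41.4, so Q = 41.4·(cos -18.3°, sin -18.3°) = (39.3, -13.0). ∠RQP = 63.0°, so QP runs at -18.3° + (180° − 63.0°) = 98.7° from the x-axis; with |QP| = 36.4, P = Q + 36.4·(cos 98.7°, sin 98.7°) = (33.8, 23.0). QP is perpendicular to PE; with |PE| = 20.4 on the right of QP, E = P + 20.4·(0.988, 0.151) = (54.0, 26.1). Then |RE| = |E − R| = 59.9.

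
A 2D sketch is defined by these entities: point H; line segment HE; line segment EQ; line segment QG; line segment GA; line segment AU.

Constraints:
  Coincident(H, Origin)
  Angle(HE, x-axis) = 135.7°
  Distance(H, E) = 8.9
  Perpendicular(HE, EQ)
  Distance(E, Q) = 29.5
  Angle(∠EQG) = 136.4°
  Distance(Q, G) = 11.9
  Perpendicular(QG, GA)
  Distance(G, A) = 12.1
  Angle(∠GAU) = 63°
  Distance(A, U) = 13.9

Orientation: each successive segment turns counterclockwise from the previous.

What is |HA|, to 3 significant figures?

30.8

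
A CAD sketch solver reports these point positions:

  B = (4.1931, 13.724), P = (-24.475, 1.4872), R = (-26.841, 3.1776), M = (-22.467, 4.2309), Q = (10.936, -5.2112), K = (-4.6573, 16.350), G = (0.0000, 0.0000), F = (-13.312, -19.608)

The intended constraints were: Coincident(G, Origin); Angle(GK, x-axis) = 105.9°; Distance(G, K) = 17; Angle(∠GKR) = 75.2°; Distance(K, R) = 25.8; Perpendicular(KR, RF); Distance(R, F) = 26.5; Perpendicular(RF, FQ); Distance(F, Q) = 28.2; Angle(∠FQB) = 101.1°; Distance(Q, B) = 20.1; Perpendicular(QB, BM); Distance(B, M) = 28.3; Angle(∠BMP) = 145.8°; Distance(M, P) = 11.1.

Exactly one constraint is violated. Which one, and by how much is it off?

Distance(M, P) = 11.1 — off by 7.70.

G = (0.00, 0.00) ✓; GK at 105.9° ✓; |GK| = 17.00 ✓; ∠GKR = 75.20° ✓; |KR| = 25.80 ✓; ∠(KR, RF) = 90.00° ✓; |RF| = 26.50 ✓; ∠(RF, FQ) = 90.00° ✓; |FQ| = 28.20 ✓; ∠FQB = 101.1° ✓; |QB| = 20.10 ✓; ∠(QB, BM) = 90.00° ✓; |BM| = 28.30 ✓; ∠BMP = 145.8° ✓; |MP| = 3.400 ✗.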